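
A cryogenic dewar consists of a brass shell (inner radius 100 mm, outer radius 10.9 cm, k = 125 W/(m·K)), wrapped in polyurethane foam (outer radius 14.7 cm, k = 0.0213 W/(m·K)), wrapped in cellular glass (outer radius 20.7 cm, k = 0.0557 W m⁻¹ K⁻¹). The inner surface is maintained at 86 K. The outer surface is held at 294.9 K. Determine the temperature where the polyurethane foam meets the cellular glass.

T = 244.5 K

Treat each layer as a resistance in series:
  R_brass = (1/0.100 − 1/0.109)/(4πk) = 0.8257/(4π·125) = 5.256×10^-4 K/W
  R_polyurethane foam = (1/0.109 − 1/0.147)/(4πk) = 2.372/(4π·0.0213) = 8.860 K/W
  R_cellular glass = (1/0.147 − 1/0.207)/(4πk) = 1.972/(4π·0.0557) = 2.817 K/W
ΣR = 5.256×10^-4 + 8.860 + 2.817 = 11.68 K/W
Q = ΔT/ΣR = (86 K − 294.9 K)/11.68 = -17.89 W
From the inner boundary to the polyurethane foam/cellular glass interface, ΣR_partial = 8.861 K/W.
T_interface = T_in − Q·ΣR_partial = 86 K − (-17.89)(8.861) = 244.5 K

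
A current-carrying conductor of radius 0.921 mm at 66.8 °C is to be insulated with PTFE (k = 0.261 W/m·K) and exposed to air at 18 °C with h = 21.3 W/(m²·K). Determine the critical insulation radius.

For a cylinder, r_cr = k_ins/h = 0.261/21.3 = 0.0123 m = 1.23 cm

r_cr = 1.23 cm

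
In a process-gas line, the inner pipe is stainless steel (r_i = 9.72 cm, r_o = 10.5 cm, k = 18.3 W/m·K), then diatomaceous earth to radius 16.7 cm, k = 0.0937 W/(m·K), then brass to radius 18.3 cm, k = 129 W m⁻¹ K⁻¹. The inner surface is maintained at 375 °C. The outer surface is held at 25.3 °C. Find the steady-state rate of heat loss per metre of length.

Q' = 443 W/m

Resistance network (inner→outer):
  R'_stainless steel = ln(0.105/0.0972)/(2πk) = 0.07719/(2π·18.3) = 6.713×10^-4 m·K/W
  R'_diatomaceous earth = ln(0.167/0.105)/(2πk) = 0.4640/(2π·0.0937) = 0.7882 m·K/W
  R'_brass = ln(0.183/0.167)/(2πk) = 0.09149/(2π·129) = 1.129×10^-4 m·K/W
ΣR = 6.713×10^-4 + 0.7882 + 1.129×10^-4 = 0.7890 m·K/W
Q' = ΔT/ΣR = (375 °C − 25.3 °C)/0.7890 = 443 W/m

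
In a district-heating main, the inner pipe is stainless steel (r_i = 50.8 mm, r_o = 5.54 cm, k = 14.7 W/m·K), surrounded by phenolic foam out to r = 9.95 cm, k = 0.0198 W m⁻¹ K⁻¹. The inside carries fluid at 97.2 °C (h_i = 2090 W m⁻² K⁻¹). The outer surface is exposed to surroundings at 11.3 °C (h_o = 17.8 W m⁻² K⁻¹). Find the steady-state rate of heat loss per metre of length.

Q' = 17.9 W/m

Series thermal resistances, inner to outer:
  R'_conv,in = 1/(2πr h) = 1/(2π·0.0508·2090) = 0.001499 m·K/W
  R'_stainless steel = ln(0.0554/0.0508)/(2πk) = 0.08668/(2π·14.7) = 9.385×10^-4 m·K/W
  R'_phenolic foam = ln(0.0995/0.0554)/(2πk) = 0.5856/(2π·0.0198) = 4.707 m·K/W
  R'_conv,out = 1/(2πr h) = 1/(2π·0.0995·17.8) = 0.08986 m·K/W
ΣR = 0.001499 + 9.385×10^-4 + 4.707 + 0.08986 = 4.799 m·K/W
Q' = ΔT/ΣR = (97.2 °C − 11.3 °C)/4.799 = 17.9 W/m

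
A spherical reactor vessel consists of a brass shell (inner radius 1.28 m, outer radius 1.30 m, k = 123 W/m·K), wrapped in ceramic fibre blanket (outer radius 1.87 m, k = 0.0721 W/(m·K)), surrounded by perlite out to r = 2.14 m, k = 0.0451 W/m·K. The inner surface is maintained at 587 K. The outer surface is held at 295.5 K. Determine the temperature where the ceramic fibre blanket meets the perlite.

T = 387 K

Treat each layer as a resistance in series:
  R_brass = (1/1.28 − 1/1.30)/(4πk) = 0.01202/(4π·123) = 7.776×10^-6 K/W
  R_ceramic fibre blanket = (1/1.30 − 1/1.87)/(4πk) = 0.2345/(4π·0.0721) = 0.2588 K/W
  R_perlite = (1/1.87 − 1/2.14)/(4πk) = 0.06747/(4π·0.0451) = 0.1190 K/W
ΣR = 7.776×10^-6 + 0.2588 + 0.1190 = 0.3778 K/W
Q = ΔT/ΣR = (587 K − 295.5 K)/0.3778 = 771.6 W
From the inner boundary to the ceramic fibre blanket/perlite interface, ΣR_partial = 0.2588 K/W.
T_interface = T_in − Q·ΣR_partial = 587 K − (771.6)(0.2588) = 387 K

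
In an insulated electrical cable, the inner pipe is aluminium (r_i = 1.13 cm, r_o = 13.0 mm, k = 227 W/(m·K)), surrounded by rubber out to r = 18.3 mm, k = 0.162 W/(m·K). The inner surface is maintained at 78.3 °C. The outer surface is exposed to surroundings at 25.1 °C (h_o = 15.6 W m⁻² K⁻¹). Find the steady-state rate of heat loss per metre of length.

Q' = 59.5 W/m

Treat each layer as a resistance in series:
  R'_aluminium = ln(0.0130/0.0113)/(2πk) = 0.1401/(2π·227) = 9.826×10^-5 m·K/W
  R'_rubber = ln(0.0183/0.0130)/(2πk) = 0.3420/(2π·0.162) = 0.3359 m·K/W
  R'_conv,out = 1/(2πr h) = 1/(2π·0.0183·15.6) = 0.5575 m·K/W
ΣR = 9.826×10^-5 + 0.3359 + 0.5575 = 0.8935 m·K/W
Q' = ΔT/ΣR = (78.3 °C − 25.1 °C)/0.8935 = 59.5 W/m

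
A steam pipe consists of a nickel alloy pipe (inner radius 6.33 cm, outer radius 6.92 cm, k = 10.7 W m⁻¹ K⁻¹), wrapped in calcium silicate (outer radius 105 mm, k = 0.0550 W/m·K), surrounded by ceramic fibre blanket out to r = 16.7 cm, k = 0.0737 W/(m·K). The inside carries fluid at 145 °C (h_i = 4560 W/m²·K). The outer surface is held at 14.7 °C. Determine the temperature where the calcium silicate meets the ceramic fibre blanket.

Resistance network (inner→outer):
  R'_conv,in = 1/(2πr h) = 1/(2π·0.0633·4560) = 5.514×10^-4 m·K/W
  R'_nickel alloy = ln(0.0692/0.0633)/(2πk) = 0.08912/(2π·10.7) = 0.001326 m·K/W
  R'_calcium silicate = ln(0.105/0.0692)/(2πk) = 0.4170/(2π·0.0550) = 1.207 m·K/W
  R'_ceramic fibre blanket = ln(0.167/0.105)/(2πk) = 0.4640/(2π·0.0737) = 1.002 m·K/W
ΣR = 5.514×10^-4 + 0.001326 + 1.207 + 1.002 = 2.211 m·K/W
Q' = ΔT/ΣR = (145 °C − 14.7 °C)/2.211 = 58.93 W/m
From the inner boundary to the calcium silicate/ceramic fibre blanket interface, ΣR_partial = 1.209 m·K/W.
T_interface = T_in − Q'·ΣR_partial = 145 °C − (58.93)(1.209) = 73.8 °C

T = 73.8 °C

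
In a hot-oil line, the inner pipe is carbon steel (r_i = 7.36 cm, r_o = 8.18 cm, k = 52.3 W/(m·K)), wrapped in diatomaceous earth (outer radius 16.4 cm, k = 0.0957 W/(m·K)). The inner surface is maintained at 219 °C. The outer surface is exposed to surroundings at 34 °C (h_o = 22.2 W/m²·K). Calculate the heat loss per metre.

Q' = 154 W/m

Treat each layer as a resistance in series:
  R'_carbon steel = ln(0.0818/0.0736)/(2πk) = 0.1056/(2π·52.3) = 3.215×10^-4 m·K/W
  R'_diatomaceous earth = ln(0.164/0.0818)/(2πk) = 0.6956/(2π·0.0957) = 1.157 m·K/W
  R'_conv,out = 1/(2πr h) = 1/(2π·0.164·22.2) = 0.04371 m·K/W
ΣR = 3.215×10^-4 + 1.157 + 0.04371 = 1.201 m·K/W
Q' = ΔT/ΣR = (219 °C − 34 °C)/1.201 = 154 W/m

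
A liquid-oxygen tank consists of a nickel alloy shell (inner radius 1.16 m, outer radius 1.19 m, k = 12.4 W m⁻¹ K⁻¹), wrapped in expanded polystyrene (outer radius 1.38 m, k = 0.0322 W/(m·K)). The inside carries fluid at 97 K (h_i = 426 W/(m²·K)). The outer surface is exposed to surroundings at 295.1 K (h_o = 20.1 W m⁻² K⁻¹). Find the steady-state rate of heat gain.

Q = 687 W

Series thermal resistances, inner to outer:
  R_conv,in = 1/(4πr²h) = 1/(4π·1.16²·426) = 1.388×10^-4 K/W
  R_nickel alloy = (1/1.16 − 1/1.19)/(4πk) = 0.02173/(4π·12.4) = 1.395×10^-4 K/W
  R_expanded polystyrene = (1/1.19 − 1/1.38)/(4πk) = 0.1157/(4π·0.0322) = 0.2859 K/W
  R_conv,out = 1/(4πr²h) = 1/(4π·1.38²·20.1) = 0.002079 K/W
ΣR = 1.388×10^-4 + 1.395×10^-4 + 0.2859 + 0.002079 = 0.2883 K/W
Q = ΔT/ΣR = (97 K − 295.1 K)/0.2883 = -687 W
(Negative Q ⇒ heat flows inward; heat gain = 687 W.)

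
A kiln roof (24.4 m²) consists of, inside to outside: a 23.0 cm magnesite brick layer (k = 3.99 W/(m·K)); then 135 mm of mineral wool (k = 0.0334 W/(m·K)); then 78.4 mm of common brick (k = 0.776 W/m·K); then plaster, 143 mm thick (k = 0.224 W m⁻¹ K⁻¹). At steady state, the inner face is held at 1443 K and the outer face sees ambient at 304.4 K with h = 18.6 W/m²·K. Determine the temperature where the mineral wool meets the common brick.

T = 489 K

Series thermal resistances, inner to outer:
  R_magnesite brick = L/(kA) = 0.230/(3.99·24.4) = 0.002362 K/W
  R_mineral wool = L/(kA) = 0.135/(0.0334·24.4) = 0.1657 K/W
  R_common brick = L/(kA) = 0.0784/(0.776·24.4) = 0.004141 K/W
  R_plaster = L/(kA) = 0.143/(0.224·24.4) = 0.02616 K/W
  R_conv,out = 1/(hA) = 1/(18.6·24.4) = 0.002203 K/W
ΣR = 0.002362 + 0.1657 + 0.004141 + 0.02616 + 0.002203 = 0.2006 K/W
Q = ΔT/ΣR = (1443 K − 304.4 K)/0.2006 = 5676 W
From the inner boundary to the mineral wool/common brick interface, ΣR_partial = 0.1681 K/W.
T_interface = T_in − Q·ΣR_partial = 1443 K − (5676)(0.1681) = 489 K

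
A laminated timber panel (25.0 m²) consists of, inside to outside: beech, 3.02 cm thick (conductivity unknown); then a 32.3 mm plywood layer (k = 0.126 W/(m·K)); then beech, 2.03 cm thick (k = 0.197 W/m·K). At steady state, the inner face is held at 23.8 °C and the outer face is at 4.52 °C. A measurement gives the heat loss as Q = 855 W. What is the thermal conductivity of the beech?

ΣR = ΔT/Q = |23.8 − 4.52|/855 = 0.02255 K/W
Known resistances:
  R_plywood = L/(kA) = 0.0323/(0.126·25.0) = 0.01025 K/W
  R_beech = L/(kA) = 0.0203/(0.197·25.0) = 0.004122 K/W
R_beech = ΣR − ΣR_known = 0.02255 − 0.01437 = 0.008180 K/W
L/(kA) = 0.008180 ⇒ k = 0.0302/(0.008180·25.0) = 0.148 W/m·K

k = 0.148 W/m·K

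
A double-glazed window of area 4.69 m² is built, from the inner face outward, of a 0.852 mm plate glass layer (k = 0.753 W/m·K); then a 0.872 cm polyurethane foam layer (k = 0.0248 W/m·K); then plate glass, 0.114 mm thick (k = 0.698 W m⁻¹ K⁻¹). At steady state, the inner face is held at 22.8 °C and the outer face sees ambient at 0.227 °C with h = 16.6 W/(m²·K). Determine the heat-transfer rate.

Series thermal resistances, inner to outer:
  R_plate glass = L/(kA) = 8.52×10^-4/(0.753·4.69) = 2.413×10^-4 K/W
  R_polyurethane foam = L/(kA) = 0.00872/(0.0248·4.69) = 0.07497 K/W
  R_plate glass = L/(kA) = 1.14×10^-4/(0.698·4.69) = 3.482×10^-5 K/W
  R_conv,out = 1/(hA) = 1/(16.6·4.69) = 0.01284 K/W
ΣR = 2.413×10^-4 + 0.07497 + 3.482×10^-5 + 0.01284 = 0.08809 K/W
Q = ΔT/ΣR = (22.8 °C − 0.227 °C)/0.08809 = 256 W

Q = 256 W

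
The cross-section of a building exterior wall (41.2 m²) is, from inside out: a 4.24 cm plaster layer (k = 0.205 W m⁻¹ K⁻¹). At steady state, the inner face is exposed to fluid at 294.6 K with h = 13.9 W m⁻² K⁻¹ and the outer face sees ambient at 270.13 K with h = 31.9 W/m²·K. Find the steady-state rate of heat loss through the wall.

Q = 3.25 kW

Treat each layer as a resistance in series:
  R_conv,in = 1/(hA) = 1/(13.9·41.2) = 0.001746 K/W
  R_plaster = L/(kA) = 0.0424/(0.205·41.2) = 0.005020 K/W
  R_conv,out = 1/(hA) = 1/(31.9·41.2) = 7.609×10^-4 K/W
ΣR = 0.001746 + 0.005020 + 7.609×10^-4 = 0.007527 K/W
Q = ΔT/ΣR = (294.6 K − 270.13 K)/0.007527 = 3250 W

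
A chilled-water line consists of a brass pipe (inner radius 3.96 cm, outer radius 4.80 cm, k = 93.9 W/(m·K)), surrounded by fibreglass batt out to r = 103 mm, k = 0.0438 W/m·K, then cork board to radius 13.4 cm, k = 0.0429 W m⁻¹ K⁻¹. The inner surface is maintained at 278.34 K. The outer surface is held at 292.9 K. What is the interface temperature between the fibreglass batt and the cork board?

T = 289.1 K

Resistance network (inner→outer):
  R'_brass = ln(0.0480/0.0396)/(2πk) = 0.1924/(2π·93.9) = 3.261×10^-4 m·K/W
  R'_fibreglass batt = ln(0.103/0.0480)/(2πk) = 0.7635/(2π·0.0438) = 2.774 m·K/W
  R'_cork board = ln(0.134/0.103)/(2πk) = 0.2631/(2π·0.0429) = 0.9761 m·K/W
ΣR = 3.261×10^-4 + 2.774 + 0.9761 = 3.750 m·K/W
Q' = ΔT/ΣR = (278.34 K − 292.9 K)/3.750 = -3.883 W/m
From the inner boundary to the fibreglass batt/cork board interface, ΣR_partial = 2.774 m·K/W.
T_interface = T_in − Q'·ΣR_partial = 278.34 K − (-3.883)(2.774) = 289.1 K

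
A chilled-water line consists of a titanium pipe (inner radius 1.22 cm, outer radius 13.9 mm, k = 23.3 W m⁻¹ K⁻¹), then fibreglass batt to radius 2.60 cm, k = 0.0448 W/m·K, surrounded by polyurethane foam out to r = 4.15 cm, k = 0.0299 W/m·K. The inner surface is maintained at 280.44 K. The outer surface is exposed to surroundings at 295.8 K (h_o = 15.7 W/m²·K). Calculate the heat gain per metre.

Series thermal resistances, inner to outer:
  R'_titanium = ln(0.0139/0.0122)/(2πk) = 0.1305/(2π·23.3) = 8.911×10^-4 m·K/W
  R'_fibreglass batt = ln(0.0260/0.0139)/(2πk) = 0.6262/(2π·0.0448) = 2.225 m·K/W
  R'_polyurethane foam = ln(0.0415/0.0260)/(2πk) = 0.4676/(2π·0.0299) = 2.489 m·K/W
  R'_conv,out = 1/(2πr h) = 1/(2π·0.0415·15.7) = 0.2443 m·K/W
ΣR = 8.911×10^-4 + 2.225 + 2.489 + 0.2443 = 4.959 m·K/W
Q' = ΔT/ΣR = (280.44 K − 295.8 K)/4.959 = -3.10 W/m
(Negative Q' ⇒ heat flows inward; heat gain = 3.10 W/m.)

Q' = 3.10 W/m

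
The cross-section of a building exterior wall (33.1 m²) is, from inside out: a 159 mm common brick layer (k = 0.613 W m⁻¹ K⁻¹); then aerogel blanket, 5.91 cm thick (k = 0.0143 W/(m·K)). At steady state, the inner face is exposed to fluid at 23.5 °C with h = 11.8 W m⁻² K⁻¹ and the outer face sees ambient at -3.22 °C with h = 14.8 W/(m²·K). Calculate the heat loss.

Q = 195 W

Series thermal resistances, inner to outer:
  R_conv,in = 1/(hA) = 1/(11.8·33.1) = 0.002560 K/W
  R_common brick = L/(kA) = 0.159/(0.613·33.1) = 0.007836 K/W
  R_aerogel blanket = L/(kA) = 0.0591/(0.0143·33.1) = 0.1249 K/W
  R_conv,out = 1/(hA) = 1/(14.8·33.1) = 0.002041 K/W
ΣR = 0.002560 + 0.007836 + 0.1249 + 0.002041 = 0.1373 K/W
Q = ΔT/ΣR = (23.5 °C − -3.22 °C)/0.1373 = 195 W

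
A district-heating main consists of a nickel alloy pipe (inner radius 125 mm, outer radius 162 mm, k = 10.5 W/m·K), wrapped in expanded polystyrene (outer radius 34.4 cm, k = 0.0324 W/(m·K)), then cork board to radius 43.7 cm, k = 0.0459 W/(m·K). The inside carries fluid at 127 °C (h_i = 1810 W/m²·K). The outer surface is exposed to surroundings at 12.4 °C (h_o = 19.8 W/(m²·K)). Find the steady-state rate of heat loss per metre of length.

Q' = 25.2 W/m

Series thermal resistances, inner to outer:
  R'_conv,in = 1/(2πr h) = 1/(2π·0.125·1810) = 7.034×10^-4 m·K/W
  R'_nickel alloy = ln(0.162/0.125)/(2πk) = 0.2593/(2π·10.5) = 0.003930 m·K/W
  R'_expanded polystyrene = ln(0.344/0.162)/(2πk) = 0.7530/(2π·0.0324) = 3.699 m·K/W
  R'_cork board = ln(0.437/0.344)/(2πk) = 0.2393/(2π·0.0459) = 0.8297 m·K/W
  R'_conv,out = 1/(2πr h) = 1/(2π·0.437·19.8) = 0.01839 m·K/W
ΣR = 7.034×10^-4 + 0.003930 + 3.699 + 0.8297 + 0.01839 = 4.552 m·K/W
Q' = ΔT/ΣR = (127 °C − 12.4 °C)/4.552 = 25.2 W/m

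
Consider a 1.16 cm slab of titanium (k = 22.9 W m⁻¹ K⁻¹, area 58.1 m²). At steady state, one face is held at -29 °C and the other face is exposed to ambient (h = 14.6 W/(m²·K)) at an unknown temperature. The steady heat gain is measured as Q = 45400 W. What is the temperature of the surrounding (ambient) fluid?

Sum the resistances:
  R_titanium = L/(kA) = 0.0116/(22.9·58.1) = 8.719×10^-6 K/W
  R_conv,out = 1/(hA) = 1/(14.6·58.1) = 0.001179 K/W
ΣR = 0.001188 K/W
ΔT = Q·ΣR = 45400 × 0.001188 = 53.94 K
Heat flows inward, so T_out = T_in + ΔT = -29 + 53.94 = 24.9 °C

T_out = 24.9 °C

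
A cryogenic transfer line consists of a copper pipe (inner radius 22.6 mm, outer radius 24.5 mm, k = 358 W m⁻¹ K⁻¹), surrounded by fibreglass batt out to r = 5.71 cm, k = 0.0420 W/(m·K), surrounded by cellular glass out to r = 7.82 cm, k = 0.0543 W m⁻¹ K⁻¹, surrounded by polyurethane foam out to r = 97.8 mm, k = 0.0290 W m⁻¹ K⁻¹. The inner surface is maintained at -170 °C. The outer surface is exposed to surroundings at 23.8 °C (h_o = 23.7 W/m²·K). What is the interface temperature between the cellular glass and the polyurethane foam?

T = -22.5 °C

Resistance network (inner→outer):
  R'_copper = ln(0.0245/0.0226)/(2πk) = 0.08072/(2π·358) = 3.589×10^-5 m·K/W
  R'_fibreglass batt = ln(0.0571/0.0245)/(2πk) = 0.8461/(2π·0.0420) = 3.206 m·K/W
  R'_cellular glass = ln(0.0782/0.0571)/(2πk) = 0.3145/(2π·0.0543) = 0.9217 m·K/W
  R'_polyurethane foam = ln(0.0978/0.0782)/(2πk) = 0.2237/(2π·0.0290) = 1.227 m·K/W
  R'_conv,out = 1/(2πr h) = 1/(2π·0.0978·23.7) = 0.06866 m·K/W
ΣR = 3.589×10^-5 + 3.206 + 0.9217 + 1.227 + 0.06866 = 5.423 m·K/W
Q' = ΔT/ΣR = (-170 °C − 23.8 °C)/5.423 = -35.74 W/m
From the inner boundary to the cellular glass/polyurethane foam interface, ΣR_partial = 4.128 m·K/W.
T_interface = T_in − Q'·ΣR_partial = -170 °C − (-35.74)(4.128) = -22.5 °C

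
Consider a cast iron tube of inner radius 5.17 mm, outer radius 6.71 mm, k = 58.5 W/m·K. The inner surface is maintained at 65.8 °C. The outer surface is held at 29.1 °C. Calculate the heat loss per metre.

Q' = 51700 W/m

Q' = 2πk·ΔT/ln(r₂/r₁) = 2π × 58.5 × 36.7 / ln(0.00671/0.00517) = 51700 W/m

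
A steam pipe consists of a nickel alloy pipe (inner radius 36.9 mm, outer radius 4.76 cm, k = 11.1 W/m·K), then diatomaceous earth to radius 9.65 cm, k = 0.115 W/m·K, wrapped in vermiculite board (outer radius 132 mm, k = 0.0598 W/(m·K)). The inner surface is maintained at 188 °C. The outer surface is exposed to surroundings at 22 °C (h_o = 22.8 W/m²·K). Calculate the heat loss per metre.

Q' = 88.9 W/m

Series thermal resistances, inner to outer:
  R'_nickel alloy = ln(0.0476/0.0369)/(2πk) = 0.2546/(2π·11.1) = 0.003651 m·K/W
  R'_diatomaceous earth = ln(0.0965/0.0476)/(2πk) = 0.7067/(2π·0.115) = 0.9781 m·K/W
  R'_vermiculite board = ln(0.132/0.0965)/(2πk) = 0.3133/(2π·0.0598) = 0.8337 m·K/W
  R'_conv,out = 1/(2πr h) = 1/(2π·0.132·22.8) = 0.05288 m·K/W
ΣR = 0.003651 + 0.9781 + 0.8337 + 0.05288 = 1.868 m·K/W
Q' = ΔT/ΣR = (188 °C − 22 °C)/1.868 = 88.9 W/m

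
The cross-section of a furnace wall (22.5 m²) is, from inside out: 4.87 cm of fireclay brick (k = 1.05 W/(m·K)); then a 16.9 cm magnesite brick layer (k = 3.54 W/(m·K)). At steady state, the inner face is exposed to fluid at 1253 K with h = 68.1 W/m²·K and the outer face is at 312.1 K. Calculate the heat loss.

Q = 195 kW

Resistance network (inner→outer):
  R_conv,in = 1/(hA) = 1/(68.1·22.5) = 6.526×10^-4 K/W
  R_fireclay brick = L/(kA) = 0.0487/(1.05·22.5) = 0.002061 K/W
  R_magnesite brick = L/(kA) = 0.169/(3.54·22.5) = 0.002122 K/W
ΣR = 6.526×10^-4 + 0.002061 + 0.002122 = 0.004836 K/W
Q = ΔT/ΣR = (1253 K − 312.1 K)/0.004836 = 1.95×10^5 W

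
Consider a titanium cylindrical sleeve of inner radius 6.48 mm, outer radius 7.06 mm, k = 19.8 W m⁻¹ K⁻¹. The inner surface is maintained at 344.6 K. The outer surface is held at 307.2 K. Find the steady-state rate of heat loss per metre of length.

Q' = 54.3 kW/m

Q' = 2πk·ΔT/ln(r₂/r₁) = 2π × 19.8 × 37.4 / ln(0.00706/0.00648) = 54300 W/m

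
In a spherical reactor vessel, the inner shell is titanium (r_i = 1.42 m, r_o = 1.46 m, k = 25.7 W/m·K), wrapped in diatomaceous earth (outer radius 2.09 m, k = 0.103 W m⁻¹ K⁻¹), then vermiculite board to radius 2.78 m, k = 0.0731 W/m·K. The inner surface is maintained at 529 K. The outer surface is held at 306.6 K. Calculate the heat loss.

Treat each layer as a resistance in series:
  R_titanium = (1/1.42 − 1/1.46)/(4πk) = 0.01929/(4π·25.7) = 5.974×10^-5 K/W
  R_diatomaceous earth = (1/1.46 − 1/2.09)/(4πk) = 0.2065/(4π·0.103) = 0.1595 K/W
  R_vermiculite board = (1/2.09 − 1/2.78)/(4πk) = 0.1188/(4π·0.0731) = 0.1293 K/W
ΣR = 5.974×10^-5 + 0.1595 + 0.1293 = 0.2889 K/W
Q = ΔT/ΣR = (529 K − 306.6 K)/0.2889 = 770 W

Q = 770 W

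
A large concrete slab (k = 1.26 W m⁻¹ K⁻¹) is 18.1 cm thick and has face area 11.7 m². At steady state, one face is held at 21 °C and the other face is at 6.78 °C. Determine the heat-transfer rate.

Q = 1160 W

Q = kA·ΔT/L = 1.26 × 11.7 × |21 °C − 6.78 °C| / 0.181 = 1160 W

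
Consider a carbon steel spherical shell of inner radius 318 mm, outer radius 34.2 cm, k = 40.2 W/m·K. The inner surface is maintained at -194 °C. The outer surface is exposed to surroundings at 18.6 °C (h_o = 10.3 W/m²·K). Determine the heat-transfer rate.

Resistance network (inner→outer):
  R_carbon steel = (1/0.318 − 1/0.342)/(4πk) = 0.2207/(4π·40.2) = 4.368×10^-4 K/W
  R_conv,out = 1/(4πr²h) = 1/(4π·0.342²·10.3) = 0.06605 K/W
ΣR = 4.368×10^-4 + 0.06605 = 0.06649 K/W
Q = ΔT/ΣR = (-194 °C − 18.6 °C)/0.06649 = -3200 W
(Negative Q ⇒ heat flows inward; heat gain = 3200 W.)

Q = 3.20 kW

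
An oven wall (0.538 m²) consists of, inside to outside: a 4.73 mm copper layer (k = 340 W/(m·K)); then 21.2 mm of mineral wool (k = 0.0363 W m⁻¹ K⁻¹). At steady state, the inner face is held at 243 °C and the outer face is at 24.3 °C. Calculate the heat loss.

Q = 201 W

Treat each layer as a resistance in series:
  R_copper = L/(kA) = 0.00473/(340·0.538) = 2.586×10^-5 K/W
  R_mineral wool = L/(kA) = 0.0212/(0.0363·0.538) = 1.086 K/W
ΣR = 2.586×10^-5 + 1.086 = 1.086 K/W
Q = ΔT/ΣR = (243 °C − 24.3 °C)/1.086 = 201 W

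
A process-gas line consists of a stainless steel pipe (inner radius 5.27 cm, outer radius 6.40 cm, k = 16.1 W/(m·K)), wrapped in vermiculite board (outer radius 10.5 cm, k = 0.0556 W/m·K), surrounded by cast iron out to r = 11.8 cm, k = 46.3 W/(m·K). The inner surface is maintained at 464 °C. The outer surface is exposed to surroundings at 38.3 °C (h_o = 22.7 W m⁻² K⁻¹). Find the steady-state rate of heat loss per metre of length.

Treat each layer as a resistance in series:
  R'_stainless steel = ln(0.0640/0.0527)/(2πk) = 0.1943/(2π·16.1) = 0.001920 m·K/W
  R'_vermiculite board = ln(0.105/0.0640)/(2πk) = 0.4951/(2π·0.0556) = 1.417 m·K/W
  R'_cast iron = ln(0.118/0.105)/(2πk) = 0.1167/(2π·46.3) = 4.012×10^-4 m·K/W
  R'_conv,out = 1/(2πr h) = 1/(2π·0.118·22.7) = 0.05942 m·K/W
ΣR = 0.001920 + 1.417 + 4.012×10^-4 + 0.05942 = 1.479 m·K/W
Q' = ΔT/ΣR = (464 °C − 38.3 °C)/1.479 = 288 W/m

Q' = 288 W/m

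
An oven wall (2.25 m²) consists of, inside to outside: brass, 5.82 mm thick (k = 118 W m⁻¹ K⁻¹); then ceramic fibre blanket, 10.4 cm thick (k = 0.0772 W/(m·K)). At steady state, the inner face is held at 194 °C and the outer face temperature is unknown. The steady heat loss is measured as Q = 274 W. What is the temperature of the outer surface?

Sum the resistances:
  R_brass = L/(kA) = 0.00582/(118·2.25) = 2.192×10^-5 K/W
  R_ceramic fibre blanket = L/(kA) = 0.104/(0.0772·2.25) = 0.5987 K/W
ΣR = 0.5988 K/W
ΔT = Q·ΣR = 274 × 0.5988 = 164.1 K
Heat flows outward, so T_out = T_in − ΔT = 194 − 164.1 = 29.9 °C

T_out = 29.9 °C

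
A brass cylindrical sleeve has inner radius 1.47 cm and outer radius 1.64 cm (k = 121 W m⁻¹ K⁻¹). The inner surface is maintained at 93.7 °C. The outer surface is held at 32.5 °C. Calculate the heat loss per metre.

Q' = 4.25×10^5 W/m

Q' = 2πk·ΔT/ln(r₂/r₁) = 2π × 121 × 61.2 / ln(0.0164/0.0147) = 4.25×10^5 W/m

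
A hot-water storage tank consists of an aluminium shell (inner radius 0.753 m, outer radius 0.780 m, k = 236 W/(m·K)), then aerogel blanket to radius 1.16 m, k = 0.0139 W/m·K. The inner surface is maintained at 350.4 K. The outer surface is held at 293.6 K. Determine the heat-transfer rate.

Series thermal resistances, inner to outer:
  R_aluminium = (1/0.753 − 1/0.780)/(4πk) = 0.04597/(4π·236) = 1.550×10^-5 K/W
  R_aerogel blanket = (1/0.780 − 1/1.16)/(4πk) = 0.4200/(4π·0.0139) = 2.404 K/W
ΣR = 1.550×10^-5 + 2.404 = 2.404 K/W
Q = ΔT/ΣR = (350.4 K − 293.6 K)/2.404 = 23.6 W

Q = 23.6 W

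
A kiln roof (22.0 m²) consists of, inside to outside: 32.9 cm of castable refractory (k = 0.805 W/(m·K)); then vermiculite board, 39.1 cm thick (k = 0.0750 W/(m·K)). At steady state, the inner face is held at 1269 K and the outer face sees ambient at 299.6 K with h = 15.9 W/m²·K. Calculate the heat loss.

Q = 3.75 kW

Treat each layer as a resistance in series:
  R_castable refractory = L/(kA) = 0.329/(0.805·22.0) = 0.01858 K/W
  R_vermiculite board = L/(kA) = 0.391/(0.0750·22.0) = 0.2370 K/W
  R_conv,out = 1/(hA) = 1/(15.9·22.0) = 0.002859 K/W
ΣR = 0.01858 + 0.2370 + 0.002859 = 0.2584 K/W
Q = ΔT/ΣR = (1269 K − 299.6 K)/0.2584 = 3750 W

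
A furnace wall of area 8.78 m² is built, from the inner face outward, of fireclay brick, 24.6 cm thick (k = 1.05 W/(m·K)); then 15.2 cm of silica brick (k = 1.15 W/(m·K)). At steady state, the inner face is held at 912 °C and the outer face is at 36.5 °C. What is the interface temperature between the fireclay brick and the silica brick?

Series thermal resistances, inner to outer:
  R_fireclay brick = L/(kA) = 0.246/(1.05·8.78) = 0.02668 K/W
  R_silica brick = L/(kA) = 0.152/(1.15·8.78) = 0.01505 K/W
ΣR = 0.02668 + 0.01505 = 0.04173 K/W
Q = ΔT/ΣR = (912 °C − 36.5 °C)/0.04173 = 20980 W
From the inner boundary to the fireclay brick/silica brick interface, ΣR_partial = 0.02668 K/W.
T_interface = T_in − Q·ΣR_partial = 912 °C − (20980)(0.02668) = 352 °C

T = 352 °C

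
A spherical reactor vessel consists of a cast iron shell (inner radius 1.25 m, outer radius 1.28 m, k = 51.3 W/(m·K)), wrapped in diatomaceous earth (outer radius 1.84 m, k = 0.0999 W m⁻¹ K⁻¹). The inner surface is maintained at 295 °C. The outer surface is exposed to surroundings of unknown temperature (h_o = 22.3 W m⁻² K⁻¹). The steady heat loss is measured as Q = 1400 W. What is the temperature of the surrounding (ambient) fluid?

T_out = 28.3 °C

Sum the resistances:
  R_cast iron = (1/1.25 − 1/1.28)/(4πk) = 0.01875/(4π·51.3) = 2.909×10^-5 K/W
  R_diatomaceous earth = (1/1.28 − 1/1.84)/(4πk) = 0.2378/(4π·0.0999) = 0.1894 K/W
  R_conv,out = 1/(4πr²h) = 1/(4π·1.84²·22.3) = 0.001054 K/W
ΣR = 0.1905 K/W
ΔT = Q·ΣR = 1400 × 0.1905 = 266.7 K
Heat flows outward, so T_out = T_in − ΔT = 295 − 266.7 = 28.3 °C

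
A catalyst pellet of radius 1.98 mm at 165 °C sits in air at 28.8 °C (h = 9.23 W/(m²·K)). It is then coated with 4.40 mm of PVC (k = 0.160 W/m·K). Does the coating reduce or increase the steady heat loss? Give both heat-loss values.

increases: 0.0619 → 0.354 W

Critical radius for a sphere: r_cr = 2k/h = 0.0347 m = 3.47 cm.
Outer radius after coating: r₂ = 0.00198 + 0.00440 = 0.00638 m.
Since r₁ < r_cr and r₂ ≤ r_cr, the coating moves toward the maximum at r_cr — heat loss rises.
Bare: R = 1/(4πr₁²h) = 2199 K/W; Q = 136.2/2199 = 0.0619 W.
Coated: R = R_cond + R_conv = 385.0 K/W; Q = 136.2/385.0 = 0.354 W.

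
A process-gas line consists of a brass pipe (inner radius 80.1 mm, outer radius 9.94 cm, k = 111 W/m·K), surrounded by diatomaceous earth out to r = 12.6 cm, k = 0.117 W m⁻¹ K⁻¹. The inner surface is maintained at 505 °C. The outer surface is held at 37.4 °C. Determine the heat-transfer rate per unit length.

Resistance network (inner→outer):
  R'_brass = ln(0.0994/0.0801)/(2πk) = 0.2159/(2π·111) = 3.095×10^-4 m·K/W
  R'_diatomaceous earth = ln(0.126/0.0994)/(2πk) = 0.2371/(2π·0.117) = 0.3226 m·K/W
ΣR = 3.095×10^-4 + 0.3226 = 0.3229 m·K/W
Q' = ΔT/ΣR = (505 °C − 37.4 °C)/0.3229 = 1450 W/m

Q' = 1450 W/m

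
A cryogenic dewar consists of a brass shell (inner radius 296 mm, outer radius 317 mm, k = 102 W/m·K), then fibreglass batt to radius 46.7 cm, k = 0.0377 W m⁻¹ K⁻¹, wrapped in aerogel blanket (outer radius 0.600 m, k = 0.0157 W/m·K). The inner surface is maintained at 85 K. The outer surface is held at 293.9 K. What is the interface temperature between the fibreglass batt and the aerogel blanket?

Treat each layer as a resistance in series:
  R_brass = (1/0.296 − 1/0.317)/(4πk) = 0.2238/(4π·102) = 1.746×10^-4 K/W
  R_fibreglass batt = (1/0.317 − 1/0.467)/(4πk) = 1.013/(4π·0.0377) = 2.139 K/W
  R_aerogel blanket = (1/0.467 − 1/0.600)/(4πk) = 0.4747/(4π·0.0157) = 2.406 K/W
ΣR = 1.746×10^-4 + 2.139 + 2.406 = 4.545 K/W
Q = ΔT/ΣR = (85 K − 293.9 K)/4.545 = -45.96 W
From the inner boundary to the fibreglass batt/aerogel blanket interface, ΣR_partial = 2.139 K/W.
T_interface = T_in − Q·ΣR_partial = 85 K − (-45.96)(2.139) = 183.3 K

T = 183.3 K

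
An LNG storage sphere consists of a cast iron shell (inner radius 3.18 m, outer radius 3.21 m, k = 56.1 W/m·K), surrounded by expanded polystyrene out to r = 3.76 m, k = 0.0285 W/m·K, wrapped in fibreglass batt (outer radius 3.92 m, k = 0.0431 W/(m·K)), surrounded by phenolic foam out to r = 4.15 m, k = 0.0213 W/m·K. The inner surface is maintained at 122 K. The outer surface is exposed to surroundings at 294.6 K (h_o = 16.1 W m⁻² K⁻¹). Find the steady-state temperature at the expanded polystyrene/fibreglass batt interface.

T = 231.6 K

Series thermal resistances, inner to outer:
  R_cast iron = (1/3.18 − 1/3.21)/(4πk) = 0.002939/(4π·56.1) = 4.169×10^-6 K/W
  R_expanded polystyrene = (1/3.21 − 1/3.76)/(4πk) = 0.04557/(4π·0.0285) = 0.1272 K/W
  R_fibreglass batt = (1/3.76 − 1/3.92)/(4πk) = 0.01086/(4π·0.0431) = 0.02004 K/W
  R_phenolic foam = (1/3.92 − 1/4.15)/(4πk) = 0.01414/(4π·0.0213) = 0.05282 K/W
  R_conv,out = 1/(4πr²h) = 1/(4π·4.15²·16.1) = 2.870×10^-4 K/W
ΣR = 4.169×10^-6 + 0.1272 + 0.02004 + 0.05282 + 2.870×10^-4 = 0.2004 K/W
Q = ΔT/ΣR = (122 K − 294.6 K)/0.2004 = -861.3 W
From the inner boundary to the expanded polystyrene/fibreglass batt interface, ΣR_partial = 0.1272 K/W.
T_interface = T_in − Q·ΣR_partial = 122 K − (-861.3)(0.1272) = 231.6 K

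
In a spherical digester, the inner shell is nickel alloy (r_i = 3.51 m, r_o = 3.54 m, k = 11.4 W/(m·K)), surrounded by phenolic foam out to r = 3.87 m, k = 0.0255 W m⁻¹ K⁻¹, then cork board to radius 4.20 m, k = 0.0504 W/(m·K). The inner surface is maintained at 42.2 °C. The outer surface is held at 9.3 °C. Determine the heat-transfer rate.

Series thermal resistances, inner to outer:
  R_nickel alloy = (1/3.51 − 1/3.54)/(4πk) = 0.002414/(4π·11.4) = 1.685×10^-5 K/W
  R_phenolic foam = (1/3.54 − 1/3.87)/(4πk) = 0.02409/(4π·0.0255) = 0.07517 K/W
  R_cork board = (1/3.87 − 1/4.20)/(4πk) = 0.02030/(4π·0.0504) = 0.03206 K/W
ΣR = 1.685×10^-5 + 0.07517 + 0.03206 = 0.1072 K/W
Q = ΔT/ΣR = (42.2 °C − 9.3 °C)/0.1072 = 307 W

Q = 307 W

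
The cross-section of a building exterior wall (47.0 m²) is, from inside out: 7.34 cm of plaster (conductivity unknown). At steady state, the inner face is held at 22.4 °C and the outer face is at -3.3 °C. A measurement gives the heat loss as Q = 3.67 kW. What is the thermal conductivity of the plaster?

ΣR = ΔT/Q = |22.4 − -3.3|/3670 = 0.007003 K/W
L/(kA) = 0.007003 ⇒ k = 0.0734/(0.007003·47.0) = 0.223 W/m·K

k = 0.223 W/m·K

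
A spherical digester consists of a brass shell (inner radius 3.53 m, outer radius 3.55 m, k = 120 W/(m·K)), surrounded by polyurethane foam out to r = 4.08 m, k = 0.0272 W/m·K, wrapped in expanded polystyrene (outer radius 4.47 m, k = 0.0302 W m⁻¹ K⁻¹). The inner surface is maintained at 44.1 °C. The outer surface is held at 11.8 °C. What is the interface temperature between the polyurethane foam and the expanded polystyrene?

T = 22.9 °C

Treat each layer as a resistance in series:
  R_brass = (1/3.53 − 1/3.55)/(4πk) = 0.001596/(4π·120) = 1.058×10^-6 K/W
  R_polyurethane foam = (1/3.55 − 1/4.08)/(4πk) = 0.03659/(4π·0.0272) = 0.1071 K/W
  R_expanded polystyrene = (1/4.08 − 1/4.47)/(4πk) = 0.02138/(4π·0.0302) = 0.05635 K/W
ΣR = 1.058×10^-6 + 0.1071 + 0.05635 = 0.1635 K/W
Q = ΔT/ΣR = (44.1 °C − 11.8 °C)/0.1635 = 197.6 W
From the inner boundary to the polyurethane foam/expanded polystyrene interface, ΣR_partial = 0.1071 K/W.
T_interface = T_in − Q·ΣR_partial = 44.1 °C − (197.6)(0.1071) = 22.9 °C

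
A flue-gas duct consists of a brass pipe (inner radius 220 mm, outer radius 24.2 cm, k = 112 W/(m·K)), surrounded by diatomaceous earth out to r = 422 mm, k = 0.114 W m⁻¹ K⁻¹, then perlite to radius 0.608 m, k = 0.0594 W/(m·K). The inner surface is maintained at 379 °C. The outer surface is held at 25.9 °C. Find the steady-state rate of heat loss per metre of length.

Resistance network (inner→outer):
  R'_brass = ln(0.242/0.220)/(2πk) = 0.09531/(2π·112) = 1.354×10^-4 m·K/W
  R'_diatomaceous earth = ln(0.422/0.242)/(2πk) = 0.5561/(2π·0.114) = 0.7763 m·K/W
  R'_perlite = ln(0.608/0.422)/(2πk) = 0.3652/(2π·0.0594) = 0.9784 m·K/W
ΣR = 1.354×10^-4 + 0.7763 + 0.9784 = 1.755 m·K/W
Q' = ΔT/ΣR = (379 °C − 25.9 °C)/1.755 = 201 W/m

Q' = 201 W/m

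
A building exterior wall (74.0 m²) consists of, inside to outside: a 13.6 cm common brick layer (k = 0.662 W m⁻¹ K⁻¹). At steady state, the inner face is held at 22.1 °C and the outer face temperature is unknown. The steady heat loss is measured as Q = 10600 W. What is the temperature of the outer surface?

Series resistances:
  R_common brick = L/(kA) = 0.136/(0.662·74.0) = 0.002776 K/W
ΣR = 0.002776 K/W
ΔT = Q·ΣR = 10600 × 0.002776 = 29.43 K
Heat flows outward, so T_out = T_in − ΔT = 22.1 − 29.43 = -7.33 °C

T_out = -7.33 °C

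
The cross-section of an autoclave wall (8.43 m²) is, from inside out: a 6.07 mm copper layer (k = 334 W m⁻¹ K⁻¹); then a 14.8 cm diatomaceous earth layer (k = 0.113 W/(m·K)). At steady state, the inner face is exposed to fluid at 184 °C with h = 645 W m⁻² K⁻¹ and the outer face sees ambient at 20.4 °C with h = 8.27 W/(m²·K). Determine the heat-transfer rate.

Q = 963 W

Resistance network (inner→outer):
  R_conv,in = 1/(hA) = 1/(645·8.43) = 1.839×10^-4 K/W
  R_copper = L/(kA) = 0.00607/(334·8.43) = 2.156×10^-6 K/W
  R_diatomaceous earth = L/(kA) = 0.148/(0.113·8.43) = 0.1554 K/W
  R_conv,out = 1/(hA) = 1/(8.27·8.43) = 0.01434 K/W
ΣR = 1.839×10^-4 + 2.156×10^-6 + 0.1554 + 0.01434 = 0.1699 K/W
Q = ΔT/ΣR = (184 °C − 20.4 °C)/0.1699 = 963 W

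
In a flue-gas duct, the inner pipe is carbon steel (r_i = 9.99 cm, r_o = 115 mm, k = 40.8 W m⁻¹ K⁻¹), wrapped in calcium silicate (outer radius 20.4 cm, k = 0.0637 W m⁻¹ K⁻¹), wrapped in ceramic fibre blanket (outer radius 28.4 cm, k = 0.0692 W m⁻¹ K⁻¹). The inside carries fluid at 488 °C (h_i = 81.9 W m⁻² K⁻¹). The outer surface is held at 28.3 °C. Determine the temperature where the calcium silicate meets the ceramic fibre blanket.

T = 186 °C

Resistance network (inner→outer):
  R'_conv,in = 1/(2πr h) = 1/(2π·0.0999·81.9) = 0.01945 m·K/W
  R'_carbon steel = ln(0.115/0.0999)/(2πk) = 0.1408/(2π·40.8) = 5.491×10^-4 m·K/W
  R'_calcium silicate = ln(0.204/0.115)/(2πk) = 0.5732/(2π·0.0637) = 1.432 m·K/W
  R'_ceramic fibre blanket = ln(0.284/0.204)/(2πk) = 0.3309/(2π·0.0692) = 0.7609 m·K/W
ΣR = 0.01945 + 5.491×10^-4 + 1.432 + 0.7609 = 2.213 m·K/W
Q' = ΔT/ΣR = (488 °C − 28.3 °C)/2.213 = 207.7 W/m
From the inner boundary to the calcium silicate/ceramic fibre blanket interface, ΣR_partial = 1.452 m·K/W.
T_interface = T_in − Q'·ΣR_partial = 488 °C − (207.7)(1.452) = 186 °C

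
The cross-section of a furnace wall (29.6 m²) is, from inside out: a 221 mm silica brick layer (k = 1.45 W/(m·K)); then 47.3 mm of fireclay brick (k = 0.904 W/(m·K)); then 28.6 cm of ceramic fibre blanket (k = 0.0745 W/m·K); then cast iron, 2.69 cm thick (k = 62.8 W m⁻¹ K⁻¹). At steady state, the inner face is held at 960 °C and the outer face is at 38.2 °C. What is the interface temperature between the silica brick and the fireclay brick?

Treat each layer as a resistance in series:
  R_silica brick = L/(kA) = 0.221/(1.45·29.6) = 0.005149 K/W
  R_fireclay brick = L/(kA) = 0.0473/(0.904·29.6) = 0.001768 K/W
  R_ceramic fibre blanket = L/(kA) = 0.286/(0.0745·29.6) = 0.1297 K/W
  R_cast iron = L/(kA) = 0.0269/(62.8·29.6) = 1.447×10^-5 K/W
ΣR = 0.005149 + 0.001768 + 0.1297 + 1.447×10^-5 = 0.1366 K/W
Q = ΔT/ΣR = (960 °C − 38.2 °C)/0.1366 = 6748 W
From the inner boundary to the silica brick/fireclay brick interface, ΣR_partial = 0.005149 K/W.
T_interface = T_in − Q·ΣR_partial = 960 °C − (6748)(0.005149) = 925 °C

T = 925 °C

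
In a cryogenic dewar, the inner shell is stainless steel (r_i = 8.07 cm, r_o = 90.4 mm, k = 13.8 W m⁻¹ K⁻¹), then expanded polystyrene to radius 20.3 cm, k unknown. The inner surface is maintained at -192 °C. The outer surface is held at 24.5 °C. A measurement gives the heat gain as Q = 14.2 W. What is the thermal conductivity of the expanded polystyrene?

k = 0.0320 W/m·K

ΣR = ΔT/Q = |-192 − 24.5|/14.2 = 15.25 K/W
Known resistances:
  R_stainless steel = (1/0.0807 − 1/0.0904)/(4πk) = 1.330/(4π·13.8) = 0.007667 K/W
R_expanded polystyrene = ΣR − ΣR_known = 15.25 − 0.007667 = 15.24 K/W
(1/r₁−1/r₂)/(4πk) = 15.24 ⇒ k = 6.136/(4π·15.24) = 0.0320 W/m·K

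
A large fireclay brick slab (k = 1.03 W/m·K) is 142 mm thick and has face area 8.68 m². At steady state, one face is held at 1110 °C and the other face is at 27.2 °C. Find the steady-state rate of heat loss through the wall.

Q = 68200 W

Q = kA·ΔT/L = 1.03 × 8.68 × |1110 °C − 27.2 °C| / 0.142 = 68200 W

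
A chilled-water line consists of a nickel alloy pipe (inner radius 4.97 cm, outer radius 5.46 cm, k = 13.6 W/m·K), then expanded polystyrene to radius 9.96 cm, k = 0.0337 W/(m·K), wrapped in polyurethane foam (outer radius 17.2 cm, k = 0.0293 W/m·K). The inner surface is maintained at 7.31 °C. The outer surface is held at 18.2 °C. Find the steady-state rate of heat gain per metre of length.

Series thermal resistances, inner to outer:
  R'_nickel alloy = ln(0.0546/0.0497)/(2πk) = 0.09403/(2π·13.6) = 0.001100 m·K/W
  R'_expanded polystyrene = ln(0.0996/0.0546)/(2πk) = 0.6011/(2π·0.0337) = 2.839 m·K/W
  R'_polyurethane foam = ln(0.172/0.0996)/(2πk) = 0.5463/(2π·0.0293) = 2.968 m·K/W
ΣR = 0.001100 + 2.839 + 2.968 = 5.808 m·K/W
Q' = ΔT/ΣR = (7.31 °C − 18.2 °C)/5.808 = -1.88 W/m
(Negative Q' ⇒ heat flows inward; heat gain = 1.88 W/m.)

Q' = 1.88 W/m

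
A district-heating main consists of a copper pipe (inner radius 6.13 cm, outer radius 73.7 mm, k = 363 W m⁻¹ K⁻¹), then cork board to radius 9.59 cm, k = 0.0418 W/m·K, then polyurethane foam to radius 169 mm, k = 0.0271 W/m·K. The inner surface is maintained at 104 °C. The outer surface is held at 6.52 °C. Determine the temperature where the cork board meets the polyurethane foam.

T = 81.4 °C

Series thermal resistances, inner to outer:
  R'_copper = ln(0.0737/0.0613)/(2πk) = 0.1842/(2π·363) = 8.077×10^-5 m·K/W
  R'_cork board = ln(0.0959/0.0737)/(2πk) = 0.2633/(2π·0.0418) = 1.003 m·K/W
  R'_polyurethane foam = ln(0.169/0.0959)/(2πk) = 0.5666/(2π·0.0271) = 3.328 m·K/W
ΣR = 8.077×10^-5 + 1.003 + 3.328 = 4.331 m·K/W
Q' = ΔT/ΣR = (104 °C − 6.52 °C)/4.331 = 22.51 W/m
From the inner boundary to the cork board/polyurethane foam interface, ΣR_partial = 1.003 m·K/W.
T_interface = T_in − Q'·ΣR_partial = 104 °C − (22.51)(1.003) = 81.4 °C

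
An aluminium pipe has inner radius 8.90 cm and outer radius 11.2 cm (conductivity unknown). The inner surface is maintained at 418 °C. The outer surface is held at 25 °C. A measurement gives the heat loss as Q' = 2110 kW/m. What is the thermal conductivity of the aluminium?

k = 196 W/m·K

ΣR = ΔT/Q' = |418 − 25|/2.11×10^6 = 1.863×10^-4 m·K/W
ln(r₂/r₁)/(2πk) = 1.863×10^-4 ⇒ k = 0.2299/(2π·1.863×10^-4) = 196 W/m·K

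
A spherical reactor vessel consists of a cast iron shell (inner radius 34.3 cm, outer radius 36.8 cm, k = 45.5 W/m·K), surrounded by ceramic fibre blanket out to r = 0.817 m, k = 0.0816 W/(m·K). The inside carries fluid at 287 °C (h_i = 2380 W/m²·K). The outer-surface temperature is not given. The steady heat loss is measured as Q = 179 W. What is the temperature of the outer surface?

Sum the resistances:
  R_conv,in = 1/(4πr²h) = 1/(4π·0.343²·2380) = 2.842×10^-4 K/W
  R_cast iron = (1/0.343 − 1/0.368)/(4πk) = 0.1981/(4π·45.5) = 3.464×10^-4 K/W
  R_ceramic fibre blanket = (1/0.368 − 1/0.817)/(4πk) = 1.493/(4π·0.0816) = 1.456 K/W
ΣR = 1.457 K/W
ΔT = Q·ΣR = 179 × 1.457 = 260.8 K
Heat flows outward, so T_out = T_in − ΔT = 287 − 260.8 = 26.2 °C

T_out = 26.2 °C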